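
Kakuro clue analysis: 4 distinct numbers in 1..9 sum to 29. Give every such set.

{5,7,8,9}

4 distinct digits from 1–9 sum between 10 and 30.
Only one set works: {5,7,8,9}.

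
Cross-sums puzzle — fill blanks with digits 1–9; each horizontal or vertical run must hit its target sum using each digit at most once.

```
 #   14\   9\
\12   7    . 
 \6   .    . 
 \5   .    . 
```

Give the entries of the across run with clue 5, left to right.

R1C2 = 12 − 7 = 5 completes the 12 across.
Given what's placed, R2C2 must be 1 to fit the 6 across and 9 down.
R3C2 = 9 − 6 = 3 completes the 9 down.
R2C1 = 6 − 1 = 5 completes the 6 across.
R3C1 = 5 − 3 = 2 completes the 5 across.

2, 3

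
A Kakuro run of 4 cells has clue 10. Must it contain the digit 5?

The only way to make 10 from 4 distinct digits is {1,2,3,4}, which does not contain 5.

No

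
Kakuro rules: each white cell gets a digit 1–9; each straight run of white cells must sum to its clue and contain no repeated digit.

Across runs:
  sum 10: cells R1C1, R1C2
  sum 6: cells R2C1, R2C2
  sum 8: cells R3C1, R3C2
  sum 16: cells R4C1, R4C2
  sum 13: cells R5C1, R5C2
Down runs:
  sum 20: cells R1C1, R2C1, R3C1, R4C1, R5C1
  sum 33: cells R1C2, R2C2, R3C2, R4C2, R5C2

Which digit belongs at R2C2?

16 in 2 cells must be {7,9}.
Nothing is forced directly, so branch on R2C2, whose candidates are 4 or 5. If R2C2 = 5: that forces R2C1 = 1, R3C2 = 7, R4C2 = 9, after which R3C1 would have to be in {1} for the 8 across but in {2,3,4,5,6,7,8,9} for the 20 down — contradiction. So R2C2 = 4.

4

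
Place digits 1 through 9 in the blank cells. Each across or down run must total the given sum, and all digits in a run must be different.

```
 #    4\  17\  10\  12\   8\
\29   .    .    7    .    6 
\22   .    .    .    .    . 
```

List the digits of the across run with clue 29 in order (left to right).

3 8 7 5 6

4 in 2 cells must be {1,3}; 17 in 2 cells must be {8,9}.
R1C1 = 3: the only remaining digit allowed by both the 29 across and the 4 down.
R2C1 = 4 − 3 = 1 completes the 4 down.
R2C3 = 10 − 7 = 3 completes the 10 down.
R2C5 = 8 − 6 = 2 completes the 8 down.
Given what's placed, R2C2 must be 9 to fit the 22 across and 17 down.
R2C4 = 22 − 15 = 7 completes the 22 across.
R1C2 = 17 − 9 = 8 completes the 17 down.
R1C4 = 29 − 24 = 5 completes the 29 across.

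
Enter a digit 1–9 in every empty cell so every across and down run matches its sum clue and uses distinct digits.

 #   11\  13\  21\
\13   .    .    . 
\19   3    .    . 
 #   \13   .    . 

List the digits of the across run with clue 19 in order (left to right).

3, 7, 9

R1C1 = 11 − 3 = 8 completes the 11 down.
R1C3 = 4: the only remaining digit allowed by both the 13 across and the 21 down.
Given what's placed, R2C3 must be 9 to fit the 19 across and 21 down.
R3C3 = 21 − 13 = 8 completes the 21 down.
R1C2 = 13 − 12 = 1 completes the 13 across.
R2C2 = 19 − 12 = 7 completes the 19 across.
R3C2 = 13 − 8 = 5 completes the 13 across.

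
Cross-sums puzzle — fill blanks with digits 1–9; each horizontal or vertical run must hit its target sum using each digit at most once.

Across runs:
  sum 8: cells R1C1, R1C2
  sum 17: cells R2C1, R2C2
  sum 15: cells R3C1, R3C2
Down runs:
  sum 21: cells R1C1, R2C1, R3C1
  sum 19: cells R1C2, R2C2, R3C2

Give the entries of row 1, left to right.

6 2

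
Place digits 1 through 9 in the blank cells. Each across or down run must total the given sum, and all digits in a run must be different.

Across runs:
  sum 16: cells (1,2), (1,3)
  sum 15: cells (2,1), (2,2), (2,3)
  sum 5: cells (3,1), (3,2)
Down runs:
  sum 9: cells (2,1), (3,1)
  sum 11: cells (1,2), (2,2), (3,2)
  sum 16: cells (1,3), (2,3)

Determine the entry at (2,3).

16 in 2 cells must be {7,9}.
The 16 across and the 11 down share only 7, so (1,2) = 7.
(1,3) = 16 − 7 = 9 completes the 16 across.
(2,3) = 16 − 9 = 7 completes the 16 down.
(2,2) = 3: the only remaining digit allowed by both the 15 across and the 11 down.
(3,2) = 11 − 10 = 1 completes the 11 down.
(2,1) = 15 − 10 = 5 completes the 15 across.
(3,1) = 5 − 1 = 4 completes the 5 across.

7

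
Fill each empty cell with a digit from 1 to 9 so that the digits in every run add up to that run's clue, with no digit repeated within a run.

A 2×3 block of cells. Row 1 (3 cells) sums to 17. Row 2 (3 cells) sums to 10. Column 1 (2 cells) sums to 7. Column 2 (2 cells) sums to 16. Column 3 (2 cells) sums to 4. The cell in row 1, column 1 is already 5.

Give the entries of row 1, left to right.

16 in 2 cells must be {7,9}; 4 in 2 cells must be {1,3}.
Given what's placed, (1,2) must be 9 to fit the 17 across and 16 down.
(1,3) = 17 − 14 = 3 completes the 17 across.
(2,1) = 7 − 5 = 2 completes the 7 down.
(2,2) = 16 − 9 = 7 completes the 16 down.
(2,3) = 10 − 9 = 1 completes the 10 across.

5 9 3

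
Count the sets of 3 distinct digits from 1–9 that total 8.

2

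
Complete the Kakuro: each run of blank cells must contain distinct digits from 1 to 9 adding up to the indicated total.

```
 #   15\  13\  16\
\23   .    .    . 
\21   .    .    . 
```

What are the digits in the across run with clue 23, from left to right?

6 8 9

23 in 3 cells must be {6,8,9}; 16 in 2 cells must be {7,9}.
The 23 across and the 16 down share only 9, so R1C3 = 9.
R2C3 = 16 − 9 = 7 completes the 16 down.
Nothing is forced directly, so branch on R1C1, whose candidates are 6 or 8. If R1C1 = 8: that forces R1C2 = 6, after which R2C1 would have to be in {5,6,8,9} for the 21 across but in {7} for the 15 down — contradiction. So R1C1 = 6.
R1C2 = 23 − 15 = 8 completes the 23 across.
R2C1 = 15 − 6 = 9 completes the 15 down.
R2C2 = 21 − 16 = 5 completes the 21 across.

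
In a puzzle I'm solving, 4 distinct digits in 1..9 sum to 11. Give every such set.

4 distinct digits from 1–9 sum between 10 and 30.
Only one set works: {1,2,3,5}.

{1,2,3,5}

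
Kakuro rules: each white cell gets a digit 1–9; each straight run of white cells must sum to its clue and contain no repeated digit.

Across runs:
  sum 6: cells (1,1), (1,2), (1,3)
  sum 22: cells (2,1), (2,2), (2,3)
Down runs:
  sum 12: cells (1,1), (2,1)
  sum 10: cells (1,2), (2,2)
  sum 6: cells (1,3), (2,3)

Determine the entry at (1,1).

6 in 3 cells must be {1,2,3}.
The 6 across and the 12 down share only 3, so (1,1) = 3.
(2,1) = 12 − 3 = 9 completes the 12 down.
Given what's placed, (2,3) must be 5 to fit the 22 across and 6 down.
(1,3) = 6 − 5 = 1 completes the 6 down.
(2,2) = 22 − 14 = 8 completes the 22 across.
(1,2) = 6 − 4 = 2 completes the 6 across.

3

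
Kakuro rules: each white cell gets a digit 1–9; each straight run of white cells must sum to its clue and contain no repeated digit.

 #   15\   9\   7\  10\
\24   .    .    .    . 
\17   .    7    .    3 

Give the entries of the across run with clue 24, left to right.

9 2 6 7

R1C2 = 9 − 7 = 2 completes the 9 down.
R1C4 = 10 − 3 = 7 completes the 10 down.
R2C1 = 6: the only remaining digit allowed by both the 17 across and the 15 down.
R2C3 = 17 − 16 = 1 completes the 17 across.
R1C1 = 15 − 6 = 9 completes the 15 down.
R1C3 = 24 − 18 = 6 completes the 24 across.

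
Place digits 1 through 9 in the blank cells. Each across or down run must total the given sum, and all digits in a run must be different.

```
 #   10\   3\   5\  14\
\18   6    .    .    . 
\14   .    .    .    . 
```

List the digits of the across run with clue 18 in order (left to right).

6 1 2 9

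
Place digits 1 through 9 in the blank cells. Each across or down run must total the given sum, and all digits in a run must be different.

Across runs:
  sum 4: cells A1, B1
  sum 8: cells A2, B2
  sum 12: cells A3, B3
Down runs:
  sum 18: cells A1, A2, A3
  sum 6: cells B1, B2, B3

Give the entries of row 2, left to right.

6 2

4 in 2 cells must be {1,3}; 6 in 3 cells must be {1,2,3}.
The 12 across and the 6 down share only 3, so B3 = 3.
Given what's placed, B1 must be 1 to fit the 4 across and 6 down.
B2 = 6 − 4 = 2 completes the 6 down.
A3 = 12 − 3 = 9 completes the 12 across.
A1 = 4 − 1 = 3 completes the 4 across.
A2 = 8 − 2 = 6 completes the 8 across.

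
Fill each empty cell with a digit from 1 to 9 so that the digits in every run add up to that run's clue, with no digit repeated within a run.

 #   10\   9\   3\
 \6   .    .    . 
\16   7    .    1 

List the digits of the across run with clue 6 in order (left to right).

3 1 2

6 in 3 cells must be {1,2,3}; 3 in 2 cells must be {1,2}.
R1C1 = 10 − 7 = 3 completes the 10 down.
R1C3 = 3 − 1 = 2 completes the 3 down.
R2C2 = 16 − 8 = 8 completes the 16 across.
R1C2 = 6 − 5 = 1 completes the 6 across.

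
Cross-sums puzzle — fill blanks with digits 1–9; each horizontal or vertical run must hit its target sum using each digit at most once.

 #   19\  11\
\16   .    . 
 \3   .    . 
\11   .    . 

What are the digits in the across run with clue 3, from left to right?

2 1

16 in 2 cells must be {7,9}; 3 in 2 cells must be {1,2}.
The 16 across and the 11 down share only 7, so R1C2 = 7.
The 3 across and the 19 down share only 2, so R2C1 = 2.
R2C2 = 3 − 2 = 1 completes the 3 across.
R3C2 = 11 − 8 = 3 completes the 11 down.
R1C1 = 16 − 7 = 9 completes the 16 across.
R3C1 = 11 − 3 = 8 completes the 11 across.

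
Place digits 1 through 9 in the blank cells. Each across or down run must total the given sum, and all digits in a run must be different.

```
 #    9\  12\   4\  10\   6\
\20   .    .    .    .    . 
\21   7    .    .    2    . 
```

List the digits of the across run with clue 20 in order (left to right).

4 in 2 cells must be {1,3}.
R1C1 = 9 − 7 = 2 completes the 9 down.
R1C4 = 10 − 2 = 8 completes the 10 down.
Nothing is forced directly, so branch on R1C3, whose candidates are 1 or 3. If R1C3 = 3: then R1C2 would have to be in {1,6} for the 20 across but in {3,4,5,7,8,9} for the 12 down — contradiction. So R1C3 = 1.
R2C3 = 4 − 1 = 3 completes the 4 down.
No cell is forced outright now. R1C5 can only be 4 or 5 (the digits allowed by both its 20 across and its 6 down). If R1C5 = 4: that forces R1C2 = 5, after which R2C2 would have to be in {1,4,5,8} for the 21 across but in {7} for the 12 down — contradiction. So R1C5 = 5.
R1C2 = 20 − 16 = 4 completes the 20 across.

2 4 1 8 5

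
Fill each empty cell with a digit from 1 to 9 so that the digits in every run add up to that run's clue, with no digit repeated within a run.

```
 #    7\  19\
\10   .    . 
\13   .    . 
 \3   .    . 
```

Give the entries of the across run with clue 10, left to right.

2 8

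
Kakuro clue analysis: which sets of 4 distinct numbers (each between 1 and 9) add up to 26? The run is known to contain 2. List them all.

{2,7,8,9}

4 distinct digits from 1–9 sum between 10 and 30.
Keeping only sets containing 2.
Only one set works: {2,7,8,9}.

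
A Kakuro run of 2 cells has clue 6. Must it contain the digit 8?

Counterexample: {1,5} sums to 6 without using 8.

No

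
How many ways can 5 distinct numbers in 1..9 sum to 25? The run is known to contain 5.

8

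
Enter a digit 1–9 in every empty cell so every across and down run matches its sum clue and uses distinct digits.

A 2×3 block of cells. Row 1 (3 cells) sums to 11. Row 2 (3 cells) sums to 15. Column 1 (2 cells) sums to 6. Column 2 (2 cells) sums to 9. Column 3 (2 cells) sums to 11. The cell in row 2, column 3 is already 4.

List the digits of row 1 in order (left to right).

1 3 7

(1,3) = 11 − 4 = 7 completes the 11 down.
Given what's placed, (1,1) must be 1 to fit the 11 across and 6 down.
(1,2) = 11 − 8 = 3 completes the 11 across.
(2,1) = 6 − 1 = 5 completes the 6 down.
(2,2) = 15 − 9 = 6 completes the 15 across.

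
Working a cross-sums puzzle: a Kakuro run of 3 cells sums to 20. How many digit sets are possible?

4

3 distinct digits from 1–9 sum between 6 and 24.
Enumerating: {3,8,9}, {4,7,9}, {5,6,9}, {5,7,8}.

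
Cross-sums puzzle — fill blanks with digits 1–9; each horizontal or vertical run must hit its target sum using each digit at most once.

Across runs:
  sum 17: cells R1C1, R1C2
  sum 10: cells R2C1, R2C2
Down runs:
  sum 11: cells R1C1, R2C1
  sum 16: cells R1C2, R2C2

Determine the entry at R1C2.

17 in 2 cells must be {8,9}; 16 in 2 cells must be {7,9}.
The 17 across and the 16 down share only 9, so R1C2 = 9.
R2C2 = 16 − 9 = 7 completes the 16 down.
R1C1 = 17 − 9 = 8 completes the 17 across.
R2C1 = 10 − 7 = 3 completes the 10 across.

9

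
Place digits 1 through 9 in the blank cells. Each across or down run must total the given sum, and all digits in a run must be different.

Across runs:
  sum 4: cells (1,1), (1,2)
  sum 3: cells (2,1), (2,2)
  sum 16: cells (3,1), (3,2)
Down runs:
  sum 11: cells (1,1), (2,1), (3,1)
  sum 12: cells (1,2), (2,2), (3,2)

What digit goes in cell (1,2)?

1

4 in 2 cells must be {1,3}; 3 in 2 cells must be {1,2}; 16 in 2 cells must be {7,9}.
The 16 across and the 11 down share only 7, so (3,1) = 7.
(3,2) = 16 − 7 = 9 completes the 16 across.
Given what's placed, (1,2) must be 1 to fit the 4 across and 12 down.
(2,1) = 1: the only remaining digit allowed by both the 3 across and the 11 down.
(2,2) = 3 − 1 = 2 completes the 3 across.
(1,1) = 4 − 1 = 3 completes the 4 across.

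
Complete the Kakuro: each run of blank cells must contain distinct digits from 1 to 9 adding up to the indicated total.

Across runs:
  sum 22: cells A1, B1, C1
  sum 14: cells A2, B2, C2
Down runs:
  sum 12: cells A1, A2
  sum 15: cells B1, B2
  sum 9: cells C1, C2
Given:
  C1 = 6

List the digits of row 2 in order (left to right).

5 6 3

C2 = 9 − 6 = 3 completes the 9 down.
Nothing is forced directly, so branch on A1, whose candidates are 7 or 9. If A1 = 9: that forces B1 = 7, after which A2 would have to be in {2,4,5,6,7,9} for the 14 across but in {3} for the 12 down — contradiction. So A1 = 7.
B1 = 22 − 13 = 9 completes the 22 across.
A2 = 12 − 7 = 5 completes the 12 down.
B2 = 14 − 8 = 6 completes the 14 across.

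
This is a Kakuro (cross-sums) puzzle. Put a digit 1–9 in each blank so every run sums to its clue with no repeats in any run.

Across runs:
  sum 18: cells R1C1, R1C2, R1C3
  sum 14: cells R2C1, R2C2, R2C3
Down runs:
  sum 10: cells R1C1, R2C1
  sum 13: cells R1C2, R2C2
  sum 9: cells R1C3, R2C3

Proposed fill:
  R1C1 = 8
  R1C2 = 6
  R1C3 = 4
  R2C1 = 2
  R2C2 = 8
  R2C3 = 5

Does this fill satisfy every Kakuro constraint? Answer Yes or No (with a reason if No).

No — the across run R2C1–R2C3 sums to 15, not 14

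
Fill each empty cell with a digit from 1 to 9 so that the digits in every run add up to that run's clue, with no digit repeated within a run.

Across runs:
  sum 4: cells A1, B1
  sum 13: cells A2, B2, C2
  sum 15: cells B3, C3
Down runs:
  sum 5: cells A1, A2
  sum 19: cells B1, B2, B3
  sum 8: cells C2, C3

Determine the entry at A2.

4

4 in 2 cells must be {1,3}.
The 4 across and the 19 down share only 3, so B1 = 3.
A1 = 4 − 3 = 1 completes the 4 across.
A2 = 5 − 1 = 4 completes the 5 down.
B2 = 7: the only remaining digit allowed by both the 13 across and the 19 down.
C2 = 13 − 11 = 2 completes the 13 across.
B3 = 19 − 10 = 9 completes the 19 down.
C3 = 15 − 9 = 6 completes the 15 across.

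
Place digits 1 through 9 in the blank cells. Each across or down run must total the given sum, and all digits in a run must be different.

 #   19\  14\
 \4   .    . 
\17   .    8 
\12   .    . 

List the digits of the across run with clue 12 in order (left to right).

4 in 2 cells must be {1,3}; 17 in 2 cells must be {8,9}.
Intersecting the 4 across with the 19 down forces R1C1 = 3.
R1C2 = 4 − 3 = 1 completes the 4 across.
R2C1 = 17 − 8 = 9 completes the 17 across.
R3C1 = 19 − 12 = 7 completes the 19 down.
R3C2 = 12 − 7 = 5 completes the 12 across.

7 5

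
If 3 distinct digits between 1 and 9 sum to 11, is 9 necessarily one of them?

No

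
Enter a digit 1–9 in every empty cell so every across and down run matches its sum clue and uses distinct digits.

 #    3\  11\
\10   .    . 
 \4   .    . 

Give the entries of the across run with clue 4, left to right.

4 in 2 cells must be {1,3}; 3 in 2 cells must be {1,2}.
The 4 across and the 3 down share only 1, so R2C1 = 1.
R2C2 = 4 − 1 = 3 completes the 4 across.
R1C1 = 3 − 1 = 2 completes the 3 down.
R1C2 = 10 − 2 = 8 completes the 10 across.

1 3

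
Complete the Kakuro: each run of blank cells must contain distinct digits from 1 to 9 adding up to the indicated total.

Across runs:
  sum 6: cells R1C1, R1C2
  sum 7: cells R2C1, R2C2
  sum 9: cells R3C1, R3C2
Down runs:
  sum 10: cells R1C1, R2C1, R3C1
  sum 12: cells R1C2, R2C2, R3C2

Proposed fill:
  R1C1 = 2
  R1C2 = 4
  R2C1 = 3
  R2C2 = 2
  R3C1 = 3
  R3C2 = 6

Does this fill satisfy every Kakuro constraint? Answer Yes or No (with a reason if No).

No — the down run R1C1–R3C1 sums to 8, not 10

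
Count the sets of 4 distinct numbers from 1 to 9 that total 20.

4 distinct digits from 1–9 sum between 10 and 30.

12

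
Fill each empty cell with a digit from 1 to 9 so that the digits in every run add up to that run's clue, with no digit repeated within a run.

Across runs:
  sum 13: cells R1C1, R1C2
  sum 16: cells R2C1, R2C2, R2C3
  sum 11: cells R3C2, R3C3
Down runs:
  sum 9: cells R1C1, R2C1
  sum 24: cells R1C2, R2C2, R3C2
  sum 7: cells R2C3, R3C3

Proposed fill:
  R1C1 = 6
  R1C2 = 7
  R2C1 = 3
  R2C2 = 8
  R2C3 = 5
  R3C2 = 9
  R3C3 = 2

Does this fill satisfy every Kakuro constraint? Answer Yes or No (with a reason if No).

Across: 6+7=13; 3+8+5=16; 9+2=11. Down: 6+3=9; 7+8+9=24; 5+2=7. No digit repeats within any run.

Yes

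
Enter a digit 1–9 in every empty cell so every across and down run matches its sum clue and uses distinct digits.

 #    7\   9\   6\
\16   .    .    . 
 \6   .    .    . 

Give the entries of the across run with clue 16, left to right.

4 7 5

6 in 3 cells must be {1,2,3}.
Nothing is forced directly, so branch on R2C1, whose candidates are 1 or 2 or 3. If R2C1 = 1: that forces R1C1 = 6, R2C3 = 2, after which R1C3 would have to be in {1,2,3,7,8,9} for the 16 across but in {4} for the 6 down — contradiction. If R2C1 = 2: that forces R1C1 = 5, R2C3 = 1, after which R1C3 would have to be in {2,3,4,7,8,9} for the 16 across but in {5} for the 6 down — contradiction. So R2C1 = 3.
R1C1 = 7 − 3 = 4 completes the 7 down.
Given what's placed, R1C3 must be 5 to fit the 16 across and 6 down.
R2C3 = 6 − 5 = 1 completes the 6 down.
R1C2 = 16 − 9 = 7 completes the 16 across.
R2C2 = 6 − 4 = 2 completes the 6 across.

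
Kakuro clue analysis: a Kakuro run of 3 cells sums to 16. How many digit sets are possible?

8

3 distinct digits from 1–9 sum between 6 and 24.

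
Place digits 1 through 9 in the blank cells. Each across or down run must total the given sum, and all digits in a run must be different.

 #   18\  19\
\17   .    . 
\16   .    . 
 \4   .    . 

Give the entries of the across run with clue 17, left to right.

8 9

17 in 2 cells must be {8,9}; 16 in 2 cells must be {7,9}; 4 in 2 cells must be {1,3}.
The 4 across and the 19 down share only 3, so R3C2 = 3.
Given what's placed, R1C2 must be 9 to fit the 17 across and 19 down.
R2C2 = 19 − 12 = 7 completes the 19 down.
R3C1 = 4 − 3 = 1 completes the 4 across.
R1C1 = 17 − 9 = 8 completes the 17 across.
R2C1 = 16 − 7 = 9 completes the 16 across.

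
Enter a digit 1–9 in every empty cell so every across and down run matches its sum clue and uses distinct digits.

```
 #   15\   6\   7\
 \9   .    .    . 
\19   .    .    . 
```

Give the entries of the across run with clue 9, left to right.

The 9 across and the 15 down share only 6, so R1C1 = 6.
R2C1 = 15 − 6 = 9 completes the 15 down.
Nothing is forced directly, so branch on R2C2, whose candidates are 2 or 4. If R2C2 = 2: then R1C2 would have to be in {1,2} for the 9 across but in {4} for the 6 down — contradiction. So R2C2 = 4.
R1C2 = 6 − 4 = 2 completes the 6 down.
R1C3 = 9 − 8 = 1 completes the 9 across.
R2C3 = 19 − 13 = 6 completes the 19 across.

6 2 1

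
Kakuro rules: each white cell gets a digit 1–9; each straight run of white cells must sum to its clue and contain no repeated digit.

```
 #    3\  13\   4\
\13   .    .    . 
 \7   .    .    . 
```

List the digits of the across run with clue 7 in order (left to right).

7 in 3 cells must be {1,2,4}; 3 in 2 cells must be {1,2}; 4 in 2 cells must be {1,3}.
The 7 across and the 13 down share only 4, so R2C2 = 4.
Given what's placed, R2C3 must be 1 to fit the 7 across and 4 down.
R1C2 = 13 − 4 = 9 completes the 13 down.
R1C3 = 4 − 1 = 3 completes the 4 down.
R2C1 = 7 − 5 = 2 completes the 7 across.
R1C1 = 13 − 12 = 1 completes the 13 across.

2 4 1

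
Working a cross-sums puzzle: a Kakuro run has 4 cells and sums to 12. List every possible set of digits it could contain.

{1,2,3,6}; {1,2,4,5}

4 distinct digits from 1–9 sum between 10 and 30.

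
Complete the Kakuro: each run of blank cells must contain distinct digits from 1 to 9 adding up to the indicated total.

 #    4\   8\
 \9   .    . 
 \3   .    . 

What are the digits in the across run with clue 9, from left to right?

3 6

3 in 2 cells must be {1,2}; 4 in 2 cells must be {1,3}.
The 3 across and the 4 down share only 1, so R2C1 = 1.
R2C2 = 3 − 1 = 2 completes the 3 across.
R1C1 = 4 − 1 = 3 completes the 4 down.
R1C2 = 9 − 3 = 6 completes the 9 across.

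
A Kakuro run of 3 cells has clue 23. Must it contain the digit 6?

Yes

The only way to make 23 from 3 distinct digits is {6,8,9}, which contains 6.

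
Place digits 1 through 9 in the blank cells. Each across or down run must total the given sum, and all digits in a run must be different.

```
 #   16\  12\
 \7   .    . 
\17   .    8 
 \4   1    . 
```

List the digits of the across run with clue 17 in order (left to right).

9, 8

17 in 2 cells must be {8,9}; 4 in 2 cells must be {1,3}.
R1C1 = 6: the only remaining digit allowed by both the 7 across and the 16 down.
R1C2 = 7 − 6 = 1 completes the 7 across.
R2C1 = 17 − 8 = 9 completes the 17 across.
R3C2 = 4 − 1 = 3 completes the 4 across.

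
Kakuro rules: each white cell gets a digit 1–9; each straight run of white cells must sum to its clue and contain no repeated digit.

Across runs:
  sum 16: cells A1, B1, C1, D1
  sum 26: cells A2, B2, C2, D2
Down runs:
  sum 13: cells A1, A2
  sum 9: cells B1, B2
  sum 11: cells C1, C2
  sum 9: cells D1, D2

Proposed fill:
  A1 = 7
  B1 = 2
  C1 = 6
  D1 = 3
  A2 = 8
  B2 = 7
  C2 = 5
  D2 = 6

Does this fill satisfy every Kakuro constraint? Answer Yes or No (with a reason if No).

No — the across run A1–D1 sums to 18, not 16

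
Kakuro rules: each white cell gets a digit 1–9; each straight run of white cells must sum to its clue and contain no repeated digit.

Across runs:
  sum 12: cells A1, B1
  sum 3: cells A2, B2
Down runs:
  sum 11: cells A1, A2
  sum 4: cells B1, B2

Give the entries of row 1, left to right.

9, 3

3 in 2 cells must be {1,2}; 4 in 2 cells must be {1,3}.
The 12 across and the 4 down share only 3, so B1 = 3.
The 3 across and the 11 down share only 2, so A2 = 2.
B2 = 3 − 2 = 1 completes the 3 across.
A1 = 12 − 3 = 9 completes the 12 across.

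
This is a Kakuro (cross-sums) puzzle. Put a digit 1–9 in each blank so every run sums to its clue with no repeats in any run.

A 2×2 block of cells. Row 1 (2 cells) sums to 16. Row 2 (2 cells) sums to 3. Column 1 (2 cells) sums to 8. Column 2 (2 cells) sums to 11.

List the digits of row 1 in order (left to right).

16 in 2 cells must be {7,9}; 3 in 2 cells must be {1,2}.
The 16 across and the 8 down share only 7, so (1,1) = 7.
(1,2) = 16 − 7 = 9 completes the 16 across.
(2,1) = 8 − 7 = 1 completes the 8 down.
(2,2) = 3 − 1 = 2 completes the 3 across.

7, 9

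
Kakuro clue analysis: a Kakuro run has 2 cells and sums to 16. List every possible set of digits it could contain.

{7,9}

2 distinct digits from 1–9 sum between 3 and 17.
Only one set works: {7,9}.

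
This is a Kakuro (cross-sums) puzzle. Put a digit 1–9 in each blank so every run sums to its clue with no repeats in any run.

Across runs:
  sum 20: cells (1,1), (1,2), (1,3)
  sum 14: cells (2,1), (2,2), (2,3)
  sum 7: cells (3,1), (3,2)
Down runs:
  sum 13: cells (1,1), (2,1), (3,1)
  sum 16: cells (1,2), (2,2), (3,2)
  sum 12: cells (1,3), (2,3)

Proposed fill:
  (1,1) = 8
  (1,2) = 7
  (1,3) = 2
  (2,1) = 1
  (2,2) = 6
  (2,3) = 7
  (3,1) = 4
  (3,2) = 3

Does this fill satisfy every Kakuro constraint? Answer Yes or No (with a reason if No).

No — the down run (1,3)–(2,3) sums to 9, not 12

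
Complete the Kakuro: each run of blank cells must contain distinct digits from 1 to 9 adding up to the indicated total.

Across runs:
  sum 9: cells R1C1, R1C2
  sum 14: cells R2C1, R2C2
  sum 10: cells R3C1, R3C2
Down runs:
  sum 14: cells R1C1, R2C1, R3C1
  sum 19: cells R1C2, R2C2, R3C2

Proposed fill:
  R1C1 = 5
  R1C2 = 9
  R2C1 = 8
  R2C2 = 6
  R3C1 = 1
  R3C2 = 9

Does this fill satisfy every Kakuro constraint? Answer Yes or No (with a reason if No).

No — the down run R1C2–R3C2 sums to 24, not 19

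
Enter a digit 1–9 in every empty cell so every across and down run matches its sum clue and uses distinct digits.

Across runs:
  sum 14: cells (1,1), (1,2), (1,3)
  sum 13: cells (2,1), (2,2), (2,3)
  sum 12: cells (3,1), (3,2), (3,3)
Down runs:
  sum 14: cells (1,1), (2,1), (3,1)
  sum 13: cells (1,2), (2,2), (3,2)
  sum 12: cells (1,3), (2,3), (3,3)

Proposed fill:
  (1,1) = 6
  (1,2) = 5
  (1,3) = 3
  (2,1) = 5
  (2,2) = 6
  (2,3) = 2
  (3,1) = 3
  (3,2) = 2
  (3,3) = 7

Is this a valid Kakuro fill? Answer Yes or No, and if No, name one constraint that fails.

Across: 6+5+3=14; 5+6+2=13; 3+2+7=12. Down: 6+5+3=14; 5+6+2=13; 3+2+7=12. No digit repeats within any run.

Yes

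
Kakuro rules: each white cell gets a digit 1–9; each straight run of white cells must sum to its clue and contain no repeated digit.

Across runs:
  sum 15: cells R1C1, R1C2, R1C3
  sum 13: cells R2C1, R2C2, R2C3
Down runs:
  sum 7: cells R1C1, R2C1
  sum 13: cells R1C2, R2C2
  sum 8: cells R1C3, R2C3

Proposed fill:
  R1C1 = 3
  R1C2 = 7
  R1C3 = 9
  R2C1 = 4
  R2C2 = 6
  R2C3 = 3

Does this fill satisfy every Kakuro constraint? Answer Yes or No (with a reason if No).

No — the across run R1C1–R1C3 sums to 19, not 15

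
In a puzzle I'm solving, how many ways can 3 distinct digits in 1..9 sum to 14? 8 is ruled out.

6

3 distinct digits from 1–9 sum between 6 and 24.
Dropping sets that contain 8.
Enumerating: {1,4,9}, {1,6,7}, {2,3,9}, {2,5,7}, {3,4,7}, {3,5,6}.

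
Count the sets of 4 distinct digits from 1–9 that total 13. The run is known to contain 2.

2

4 distinct digits from 1–9 sum between 10 and 30.
Keeping only sets containing 2.
Enumerating: {1,2,3,7}, {1,2,4,6}.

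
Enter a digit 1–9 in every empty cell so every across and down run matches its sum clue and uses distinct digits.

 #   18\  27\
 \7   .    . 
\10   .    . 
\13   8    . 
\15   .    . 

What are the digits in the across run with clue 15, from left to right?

6, 9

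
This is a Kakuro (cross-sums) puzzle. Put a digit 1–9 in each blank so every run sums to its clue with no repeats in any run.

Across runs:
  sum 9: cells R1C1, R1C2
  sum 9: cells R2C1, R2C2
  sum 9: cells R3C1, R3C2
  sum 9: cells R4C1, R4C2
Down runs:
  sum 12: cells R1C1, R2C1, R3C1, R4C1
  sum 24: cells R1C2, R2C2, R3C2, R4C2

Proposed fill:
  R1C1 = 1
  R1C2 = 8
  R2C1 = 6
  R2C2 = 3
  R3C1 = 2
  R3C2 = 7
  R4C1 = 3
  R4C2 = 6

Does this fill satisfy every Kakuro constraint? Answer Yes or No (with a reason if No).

Across: 1+8=9; 6+3=9; 2+7=9; 3+6=9. Down: 1+6+2+3=12; 8+3+7+6=24. No digit repeats within any run.

Yes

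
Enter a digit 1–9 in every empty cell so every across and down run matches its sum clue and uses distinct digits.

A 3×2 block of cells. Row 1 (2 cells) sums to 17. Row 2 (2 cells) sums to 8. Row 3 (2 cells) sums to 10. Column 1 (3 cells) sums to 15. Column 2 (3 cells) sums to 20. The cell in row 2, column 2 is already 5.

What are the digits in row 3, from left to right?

4, 6

17 in 2 cells must be {8,9}.
(2,1) = 8 − 5 = 3 completes the 8 across.
Given what's placed, (1,1) must be 8 to fit the 17 across and 15 down.
(1,2) = 17 − 8 = 9 completes the 17 across.
(3,1) = 15 − 11 = 4 completes the 15 down.
(3,2) = 10 − 4 = 6 completes the 10 across.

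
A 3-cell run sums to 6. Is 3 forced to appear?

The only way to make 6 from 3 distinct digits is {1,2,3}, which contains 3.

Yes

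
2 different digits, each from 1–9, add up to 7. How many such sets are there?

3

2 distinct digits from 1–9 sum between 3 and 17.
Enumerating: {1,6}, {2,5}, {3,4}.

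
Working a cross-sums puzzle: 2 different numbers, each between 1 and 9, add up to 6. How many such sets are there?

2 distinct digits from 1–9 sum between 3 and 17.
Enumerating: {1,5}, {2,4}.

2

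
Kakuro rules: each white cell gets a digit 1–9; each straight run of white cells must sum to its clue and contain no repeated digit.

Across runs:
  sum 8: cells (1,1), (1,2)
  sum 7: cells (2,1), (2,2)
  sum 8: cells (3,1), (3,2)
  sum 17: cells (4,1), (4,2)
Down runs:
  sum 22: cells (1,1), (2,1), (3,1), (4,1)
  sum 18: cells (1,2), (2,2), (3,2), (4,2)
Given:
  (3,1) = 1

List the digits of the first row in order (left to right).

7 1

17 in 2 cells must be {8,9}.
(3,2) = 8 − 1 = 7 completes the 8 across.
(4,2) = 8: the only remaining digit allowed by both the 17 across and the 18 down.
(4,1) = 17 − 8 = 9 completes the 17 across.
No cell is forced outright now. (1,1) can only be 5 or 7 (the digits allowed by both its 8 across and its 22 down). If (1,1) = 5: then (1,2) would have to be in {3} for the 8 across but in {1,2} for the 18 down — contradiction. So (1,1) = 7.
(1,2) = 8 − 7 = 1 completes the 8 across.
(2,1) = 22 − 17 = 5 completes the 22 down.
(2,2) = 7 − 5 = 2 completes the 7 across.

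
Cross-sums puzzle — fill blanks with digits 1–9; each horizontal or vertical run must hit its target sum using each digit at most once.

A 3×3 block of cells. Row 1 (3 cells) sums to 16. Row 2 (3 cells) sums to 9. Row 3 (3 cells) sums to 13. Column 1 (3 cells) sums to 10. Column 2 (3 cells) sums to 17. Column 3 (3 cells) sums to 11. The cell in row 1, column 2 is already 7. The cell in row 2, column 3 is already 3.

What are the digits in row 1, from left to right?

3 7 6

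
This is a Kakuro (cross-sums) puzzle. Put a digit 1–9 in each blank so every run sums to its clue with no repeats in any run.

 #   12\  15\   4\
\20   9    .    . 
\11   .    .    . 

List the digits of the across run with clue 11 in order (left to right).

4 in 2 cells must be {1,3}.
Given what's placed, R1C3 must be 3 to fit the 20 across and 4 down.
R2C1 = 12 − 9 = 3 completes the 12 down.
R2C3 = 4 − 3 = 1 completes the 4 down.
R1C2 = 20 − 12 = 8 completes the 20 across.
R2C2 = 11 − 4 = 7 completes the 11 across.

3 7 1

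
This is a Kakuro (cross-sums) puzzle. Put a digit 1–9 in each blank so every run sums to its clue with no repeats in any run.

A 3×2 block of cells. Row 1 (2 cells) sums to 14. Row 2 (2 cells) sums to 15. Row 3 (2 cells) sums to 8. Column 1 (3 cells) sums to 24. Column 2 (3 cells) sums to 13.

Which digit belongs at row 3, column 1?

7

24 in 3 cells must be {7,8,9}.
The 8 across and the 24 down share only 7, so (3,1) = 7.
(3,2) = 8 − 7 = 1 completes the 8 across.
Nothing is forced directly, so branch on (1,1), whose candidates are 8 or 9. If (1,1) = 8: then (1,2) would have to be in {6} for the 14 across but in {3,4,5,7,8,9} for the 13 down — contradiction. So (1,1) = 9.
(1,2) = 14 − 9 = 5 completes the 14 across.
(2,1) = 24 − 16 = 8 completes the 24 down.
(2,2) = 15 − 8 = 7 completes the 15 across.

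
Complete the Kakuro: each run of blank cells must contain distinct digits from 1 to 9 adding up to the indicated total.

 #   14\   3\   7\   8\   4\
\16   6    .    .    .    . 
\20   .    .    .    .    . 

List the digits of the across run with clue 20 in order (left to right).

8, 2, 3, 6, 1

16 in 5 cells must be {1,2,3,4,6}; 3 in 2 cells must be {1,2}; 4 in 2 cells must be {1,3}.
R2C1 = 14 − 6 = 8 completes the 14 down.
No cell is forced outright now. R1C2 can only be 1 or 2 (the digits allowed by both its 16 across and its 3 down). If R1C2 = 2: that forces R2C2 = 1, R2C5 = 3, R1C5 = 1, R1C4 = 3, after which R2C4 would have to be in {2,6} for the 20 across but in {5} for the 8 down — contradiction. So R1C2 = 1.
Given what's placed, R1C5 must be 3 to fit the 16 across and 4 down.
R2C2 = 3 − 1 = 2 completes the 3 down.
R2C5 = 4 − 3 = 1 completes the 4 down.
Given what's placed, R1C4 must be 2 to fit the 16 across and 8 down.
R2C4 = 8 − 2 = 6 completes the 8 down.
R1C3 = 16 − 12 = 4 completes the 16 across.
R2C3 = 20 − 17 = 3 completes the 20 across.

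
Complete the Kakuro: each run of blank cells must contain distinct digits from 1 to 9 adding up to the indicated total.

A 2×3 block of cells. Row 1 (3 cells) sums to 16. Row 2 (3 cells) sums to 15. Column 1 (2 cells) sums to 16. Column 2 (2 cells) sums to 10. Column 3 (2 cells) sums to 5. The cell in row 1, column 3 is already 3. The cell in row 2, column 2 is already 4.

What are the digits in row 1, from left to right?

16 in 2 cells must be {7,9}.
(1,2) = 10 − 4 = 6 completes the 10 down.
(2,1) = 9: the only remaining digit allowed by both the 15 across and the 16 down.
(2,3) = 15 − 13 = 2 completes the 15 across.
(1,1) = 16 − 9 = 7 completes the 16 across.

7, 6, 3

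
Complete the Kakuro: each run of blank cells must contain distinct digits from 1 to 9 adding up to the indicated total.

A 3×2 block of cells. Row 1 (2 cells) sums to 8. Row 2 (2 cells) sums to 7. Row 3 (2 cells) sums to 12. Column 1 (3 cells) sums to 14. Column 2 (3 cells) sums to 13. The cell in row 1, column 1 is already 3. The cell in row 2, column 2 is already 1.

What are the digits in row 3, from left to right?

(1,2) = 8 − 3 = 5 completes the 8 across.
(2,1) = 7 − 1 = 6 completes the 7 across.
(3,1) = 14 − 9 = 5 completes the 14 down.
(3,2) = 12 − 5 = 7 completes the 12 across.

5 7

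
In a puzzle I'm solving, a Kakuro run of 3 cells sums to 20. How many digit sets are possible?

4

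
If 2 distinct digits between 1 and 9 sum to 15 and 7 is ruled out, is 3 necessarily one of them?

No

The only way to make 15 from 2 distinct digits under that restriction is {6,9}, which does not contain 3.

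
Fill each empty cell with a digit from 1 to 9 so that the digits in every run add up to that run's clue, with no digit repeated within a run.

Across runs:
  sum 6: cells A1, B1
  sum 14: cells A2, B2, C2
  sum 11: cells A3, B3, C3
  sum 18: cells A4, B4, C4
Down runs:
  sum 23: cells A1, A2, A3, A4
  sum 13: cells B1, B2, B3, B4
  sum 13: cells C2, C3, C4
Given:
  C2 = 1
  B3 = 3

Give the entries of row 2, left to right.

8 5 1

C3 = 7: the only remaining digit allowed by both the 11 across and the 13 down.
C4 = 13 − 8 = 5 completes the 13 down.
A3 = 11 − 10 = 1 completes the 11 across.
A1 = 5: the only remaining digit allowed by both the 6 across and the 23 down.
B1 = 6 − 5 = 1 completes the 6 across.
A4 = 9: the only remaining digit allowed by both the 18 across and the 23 down.
B4 = 18 − 14 = 4 completes the 18 across.
A2 = 23 − 15 = 8 completes the 23 down.
B2 = 14 − 9 = 5 completes the 14 across.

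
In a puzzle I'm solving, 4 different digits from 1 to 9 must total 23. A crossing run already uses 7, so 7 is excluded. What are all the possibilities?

{1,5,8,9}; {2,4,8,9}; {3,5,6,9}; {4,5,6,8}

4 distinct digits from 1–9 sum between 10 and 30.
Dropping sets that contain 7.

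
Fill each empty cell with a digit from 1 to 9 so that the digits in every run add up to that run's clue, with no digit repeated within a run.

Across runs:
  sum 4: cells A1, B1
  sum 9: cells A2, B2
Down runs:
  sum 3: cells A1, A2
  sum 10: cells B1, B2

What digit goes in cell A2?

4 in 2 cells must be {1,3}; 3 in 2 cells must be {1,2}.
The 4 across and the 3 down share only 1, so A1 = 1.
B1 = 4 − 1 = 3 completes the 4 across.
A2 = 3 − 1 = 2 completes the 3 down.
B2 = 9 − 2 = 7 completes the 9 across.

2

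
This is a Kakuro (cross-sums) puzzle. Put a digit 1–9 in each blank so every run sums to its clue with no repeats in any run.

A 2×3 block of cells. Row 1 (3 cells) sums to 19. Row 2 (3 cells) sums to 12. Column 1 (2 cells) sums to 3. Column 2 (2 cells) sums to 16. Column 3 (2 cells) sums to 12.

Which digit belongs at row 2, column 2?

7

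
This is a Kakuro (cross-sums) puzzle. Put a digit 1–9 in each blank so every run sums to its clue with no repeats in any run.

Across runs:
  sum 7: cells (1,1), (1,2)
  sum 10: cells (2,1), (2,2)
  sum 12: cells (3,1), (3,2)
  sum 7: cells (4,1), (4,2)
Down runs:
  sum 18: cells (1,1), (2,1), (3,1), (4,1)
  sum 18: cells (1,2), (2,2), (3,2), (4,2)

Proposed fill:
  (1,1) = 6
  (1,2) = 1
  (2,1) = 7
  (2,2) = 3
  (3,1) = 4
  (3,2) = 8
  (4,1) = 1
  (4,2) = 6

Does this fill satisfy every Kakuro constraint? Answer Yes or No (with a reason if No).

Across: 6+1=7; 7+3=10; 4+8=12; 1+6=7. Down: 6+7+4+1=18; 1+3+8+6=18. No digit repeats within any run.

Yes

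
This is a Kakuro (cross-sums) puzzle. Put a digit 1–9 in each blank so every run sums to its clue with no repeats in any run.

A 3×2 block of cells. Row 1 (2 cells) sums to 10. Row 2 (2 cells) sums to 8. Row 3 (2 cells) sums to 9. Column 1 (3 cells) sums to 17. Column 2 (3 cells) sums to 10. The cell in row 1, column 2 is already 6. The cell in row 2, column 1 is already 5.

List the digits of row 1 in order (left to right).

4, 6

(1,1) = 10 − 6 = 4 completes the 10 across.
(2,2) = 8 − 5 = 3 completes the 8 across.
(3,1) = 17 − 9 = 8 completes the 17 down.
(3,2) = 9 − 8 = 1 completes the 9 across.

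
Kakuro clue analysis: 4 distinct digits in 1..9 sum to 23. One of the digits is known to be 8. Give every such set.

{1,5,8,9}; {2,4,8,9}; {2,6,7,8}; {3,5,7,8}; {4,5,6,8}

4 distinct digits from 1–9 sum between 10 and 30.
Keeping only sets containing 8.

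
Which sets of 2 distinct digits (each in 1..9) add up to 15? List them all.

{6,9}; {7,8}

2 distinct digits from 1–9 sum between 3 and 17.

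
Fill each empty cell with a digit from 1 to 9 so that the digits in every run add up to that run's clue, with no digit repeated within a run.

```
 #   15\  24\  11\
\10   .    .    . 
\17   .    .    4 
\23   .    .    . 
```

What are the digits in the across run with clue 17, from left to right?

5 8 4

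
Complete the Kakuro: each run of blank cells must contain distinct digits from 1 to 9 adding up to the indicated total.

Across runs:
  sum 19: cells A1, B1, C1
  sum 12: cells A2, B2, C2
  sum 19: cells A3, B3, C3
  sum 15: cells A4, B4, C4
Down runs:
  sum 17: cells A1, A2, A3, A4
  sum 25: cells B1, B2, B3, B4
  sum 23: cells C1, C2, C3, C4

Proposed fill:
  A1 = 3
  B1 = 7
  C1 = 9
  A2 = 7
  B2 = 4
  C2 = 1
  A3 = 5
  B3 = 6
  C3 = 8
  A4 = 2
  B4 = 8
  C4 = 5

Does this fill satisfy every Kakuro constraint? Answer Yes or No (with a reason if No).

Yes

Across: 3+7+9=19; 7+4+1=12; 5+6+8=19; 2+8+5=15. Down: 3+7+5+2=17; 7+4+6+8=25; 9+1+8+5=23. No digit repeats within any run.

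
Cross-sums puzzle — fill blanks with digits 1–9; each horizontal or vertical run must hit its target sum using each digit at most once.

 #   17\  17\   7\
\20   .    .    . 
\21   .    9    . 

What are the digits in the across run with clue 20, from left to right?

17 in 2 cells must be {8,9}.
R1C2 = 17 − 9 = 8 completes the 17 down.
R2C1 = 8: the only remaining digit allowed by both the 21 across and the 17 down.
R2C3 = 21 − 17 = 4 completes the 21 across.
R1C1 = 17 − 8 = 9 completes the 17 down.
R1C3 = 20 − 17 = 3 completes the 20 across.

9 8 3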